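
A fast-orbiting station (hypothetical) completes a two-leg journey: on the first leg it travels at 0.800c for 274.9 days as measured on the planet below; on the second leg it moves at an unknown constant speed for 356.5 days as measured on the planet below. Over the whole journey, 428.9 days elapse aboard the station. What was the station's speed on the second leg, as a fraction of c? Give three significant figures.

β = 0.672

Leg 1: γ = 1/√(1 − 0.800²) = 5/3 ≈ 1.667; τ_1 = 274.9/1.667 = 164.9 days.
Leg 2: speed unknown; τ_2 = 356.5/γ_2.
Total proper time: 164.9 + τ_2 = 428.9, so τ_2 = 428.9 − 164.9 = 264.0 days.
γ_2 = 356.5/264.0 = 1.351; β = √(1 − 1/γ²) = √0.4518.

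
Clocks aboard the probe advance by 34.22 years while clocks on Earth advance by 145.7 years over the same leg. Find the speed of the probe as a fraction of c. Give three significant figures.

v = 0.972c

The proper time is measured aboard the probe (both events occur at the probe's location); Δt is measured on Earth. γ = Δt/τ = 145.7/34.22 = 4.258.
β = √(1 − 1/γ²) = √(1 − 0.05516) = √0.9448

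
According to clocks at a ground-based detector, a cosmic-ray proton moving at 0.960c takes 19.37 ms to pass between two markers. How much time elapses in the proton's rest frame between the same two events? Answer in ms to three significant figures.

γ = 1/√(1 − 0.960²) = 25/7 ≈ 3.571
The interval measured at a ground-based detector is the dilated one; the clock in the proton's rest frame measures the proper time τ = Δt/γ = 19.37/3.571 ms.

τ = 5.42 ms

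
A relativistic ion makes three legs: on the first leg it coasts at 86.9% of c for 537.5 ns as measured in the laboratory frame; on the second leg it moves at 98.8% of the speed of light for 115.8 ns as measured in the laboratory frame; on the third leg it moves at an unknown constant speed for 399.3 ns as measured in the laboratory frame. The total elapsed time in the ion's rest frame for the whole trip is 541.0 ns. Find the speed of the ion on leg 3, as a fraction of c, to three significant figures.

Leg 1: β = 0.869; γ = 1/√(1 − 0.869²) = 1/√0.2448 = 2.021; τ_1 = 537.5/2.021 = 266.0 ns.
Leg 2: β = 0.988; γ = 1/√(1 − 0.988²) = 1/√0.02386 = 6.474; τ_2 = 115.8/6.474 = 17.89 ns.
Leg 3: speed unknown; τ_3 = 399.3/γ_3.
Total proper time: 266.0 + 17.89 + τ_3 = 541.0, so τ_3 = 541.0 − 283.8 = 257.2 ns.
γ_3 = 399.3/257.2 = 1.553; β = √(1 − 1/γ²) = √0.5853.

β = 0.765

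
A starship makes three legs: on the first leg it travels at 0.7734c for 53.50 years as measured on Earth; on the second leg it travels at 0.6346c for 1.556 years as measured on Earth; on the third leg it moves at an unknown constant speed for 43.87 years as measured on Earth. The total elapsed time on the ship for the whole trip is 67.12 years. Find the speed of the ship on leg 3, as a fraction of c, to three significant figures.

β = 0.684

Leg 1: γ = 1/√(1 − 0.7734²) = 1/√0.4019 = 1.577; τ_1 = 53.50/1.577 = 33.91 years.
Leg 2: γ = 1/√(1 − 0.6346²) = 1/√0.5973 = 1.294; τ_2 = 1.556/1.294 = 1.203 years.
Leg 3: speed unknown; τ_3 = 43.87/γ_3.
Total proper time: 33.91 + 1.203 + τ_3 = 67.12, so τ_3 = 67.12 − 35.12 = 32.00 years.
γ_3 = 43.87/32.00 = 1.371; β = √(1 − 1/γ²) = √0.4678.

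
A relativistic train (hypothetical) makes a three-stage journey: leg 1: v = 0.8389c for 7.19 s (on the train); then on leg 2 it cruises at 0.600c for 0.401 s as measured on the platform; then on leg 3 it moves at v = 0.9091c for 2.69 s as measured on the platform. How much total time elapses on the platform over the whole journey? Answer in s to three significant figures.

Leg 1: γ = 1/√(1 − 0.8389²) = 1/√0.2962 = 1.837; Δt_1 = 1.837 × 7.19 = 13.21 s.
Leg 2: 0.401 s is already measured on the platform.
Leg 3: 2.69 s is already measured on the platform.
Total: 13.21 + 0.4010 + 2.690 s.

Δt = 16.3 s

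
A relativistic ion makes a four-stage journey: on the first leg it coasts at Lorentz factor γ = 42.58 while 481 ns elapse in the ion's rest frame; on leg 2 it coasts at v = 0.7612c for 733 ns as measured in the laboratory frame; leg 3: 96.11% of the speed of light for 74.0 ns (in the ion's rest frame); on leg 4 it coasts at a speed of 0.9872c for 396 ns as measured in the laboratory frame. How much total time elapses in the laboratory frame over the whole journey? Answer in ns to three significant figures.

Δt = 2.19×10⁴ ns

Leg 1: γ = 42.58; Δt_1 = 42.58 × 481 = 2.048×10⁴ ns.
Leg 2: 733 ns is already measured in the laboratory frame.
Leg 3: β = 0.9611; γ = 1/√(1 − 0.9611²) = 1/√0.07629 = 3.621; Δt_3 = 3.621 × 74.0 = 267.9 ns.
Leg 4: 396 ns is already measured in the laboratory frame.
Total: 2.048×10⁴ + 733.0 + 267.9 + 396.0 ns.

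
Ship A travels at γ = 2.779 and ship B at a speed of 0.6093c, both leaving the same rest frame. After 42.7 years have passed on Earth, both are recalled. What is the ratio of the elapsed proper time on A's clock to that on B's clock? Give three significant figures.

τ_A/τ_B = 0.454

A: γ = 2.779. B: γ = 1/√(1 − 0.6093²) = 1/√0.6288 = 1.261.
τ_A/τ_B = γ_B/γ_A = 1.261/2.779 = 0.4538, so τ_A/τ_B = 0.4538.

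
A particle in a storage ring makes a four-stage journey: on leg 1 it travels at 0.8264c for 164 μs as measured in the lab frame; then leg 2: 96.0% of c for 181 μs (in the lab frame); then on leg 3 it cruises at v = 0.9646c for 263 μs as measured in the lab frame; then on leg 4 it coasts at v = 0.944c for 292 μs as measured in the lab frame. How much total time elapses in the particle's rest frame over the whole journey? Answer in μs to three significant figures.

Leg 1: γ = 1/√(1 − 0.8264²) = 1/√0.3171 = 1.776; τ_1 = 164/1.776 = 92.35 μs.
Leg 2: β = 0.960; γ = 1/√(1 − 0.960²) = 1/√0.07840 = 3.571; τ_2 = 181/3.571 = 50.68 μs.
Leg 3: γ = 1/√(1 − 0.9646²) = 1/√0.06955 = 3.792; τ_3 = 263/3.792 = 69.36 μs.
Leg 4: γ = 1/√(1 − 0.944²) = 1/√0.1089 = 3.031; τ_4 = 292/3.031 = 96.34 μs.
Total: 92.35 + 50.68 + 69.36 + 96.34 μs.

τ = 309 μs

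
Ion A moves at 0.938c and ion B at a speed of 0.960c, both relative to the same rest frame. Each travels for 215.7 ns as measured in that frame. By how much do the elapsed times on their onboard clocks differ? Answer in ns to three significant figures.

A: γ = 1/√(1 − 0.938²) = 1/√0.1202 = 2.885; τ_A = 215.7/2.885 = 74.77 ns.
B: γ = 1/√(1 − 0.960²) = 1/√0.07840 = 3.571; τ_B = 215.7/3.571 = 60.40 ns.

|τ_A − τ_B| = 14.4 ns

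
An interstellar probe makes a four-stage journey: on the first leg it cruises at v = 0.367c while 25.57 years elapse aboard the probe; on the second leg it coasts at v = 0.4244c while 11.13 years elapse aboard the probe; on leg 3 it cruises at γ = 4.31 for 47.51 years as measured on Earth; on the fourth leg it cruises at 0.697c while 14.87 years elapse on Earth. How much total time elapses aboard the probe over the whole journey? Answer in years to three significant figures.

Leg 1: 25.57 years is already measured aboard the probe.
Leg 2: 11.13 years is already measured aboard the probe.
Leg 3: γ = 4.31; τ_3 = 47.51/4.310 = 11.02 years.
Leg 4: γ = 1/√(1 − 0.697²) = 1/√0.5142 = 1.395; τ_4 = 14.87/1.395 = 10.66 years.
Total: 25.57 + 11.13 + 11.02 + 10.66 years.

τ = 58.4 years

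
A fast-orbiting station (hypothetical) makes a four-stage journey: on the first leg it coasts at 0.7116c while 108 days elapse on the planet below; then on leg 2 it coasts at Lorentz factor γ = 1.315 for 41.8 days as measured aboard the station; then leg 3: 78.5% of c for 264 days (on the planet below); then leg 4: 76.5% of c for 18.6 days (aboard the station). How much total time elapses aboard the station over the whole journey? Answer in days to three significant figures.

τ = 300 days

Leg 1: γ = 1/√(1 − 0.7116²) = 1/√0.4936 = 1.423; τ_1 = 108/1.423 = 75.88 days.
Leg 2: 41.8 days is already measured aboard the station.
Leg 3: β = 0.785; γ = 1/√(1 − 0.785²) = 1/√0.3838 = 1.614; τ_3 = 264/1.614 = 163.5 days.
Leg 4: 18.6 days is already measured aboard the station.
Total: 75.88 + 41.80 + 163.5 + 18.60 days.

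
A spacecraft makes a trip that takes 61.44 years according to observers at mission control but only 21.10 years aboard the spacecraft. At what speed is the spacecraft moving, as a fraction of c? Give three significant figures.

The proper time is measured aboard the spacecraft (both events occur at the spacecraft's location); Δt is measured at mission control. γ = Δt/τ = 61.44/21.10 = 2.912.
β = √(1 − 1/γ²) = √(1 − 0.1179) = √0.8821

β = 0.939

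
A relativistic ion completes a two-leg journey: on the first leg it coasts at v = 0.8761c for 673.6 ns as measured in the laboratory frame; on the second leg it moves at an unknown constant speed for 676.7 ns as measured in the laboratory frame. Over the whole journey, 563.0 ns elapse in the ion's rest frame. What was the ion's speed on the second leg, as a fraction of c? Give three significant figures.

β = 0.936

Leg 1: γ = 1/√(1 − 0.8761²) = 1/√0.2324 = 2.074; τ_1 = 673.6/2.074 = 324.8 ns.
Leg 2: speed unknown; τ_2 = 676.7/γ_2.
Total proper time: 324.8 + τ_2 = 563.0, so τ_2 = 563.0 − 324.8 = 238.2 ns.
γ_2 = 676.7/238.2 = 2.840; β = √(1 − 1/γ²) = √0.8761.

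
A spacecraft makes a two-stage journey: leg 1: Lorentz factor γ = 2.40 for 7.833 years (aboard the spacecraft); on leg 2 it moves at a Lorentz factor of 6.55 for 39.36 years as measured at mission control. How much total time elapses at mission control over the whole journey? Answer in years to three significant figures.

Leg 1: γ = 2.40; Δt_1 = 2.400 × 7.833 = 18.80 years.
Leg 2: 39.36 years is already measured at mission control.
Total: 18.80 + 39.36 years.

Δt = 58.2 years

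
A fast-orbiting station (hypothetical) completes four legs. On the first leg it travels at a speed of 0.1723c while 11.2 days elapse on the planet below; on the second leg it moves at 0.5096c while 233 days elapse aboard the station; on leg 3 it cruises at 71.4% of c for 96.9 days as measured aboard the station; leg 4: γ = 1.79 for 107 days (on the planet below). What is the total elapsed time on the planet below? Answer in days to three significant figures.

Δt = 527 days

Leg 1: 11.2 days is already measured on the planet below.
Leg 2: γ = 1/√(1 − 0.5096²) = 1/√0.7403 = 1.162; Δt_2 = 1.162 × 233 = 270.8 days.
Leg 3: β = 0.714; γ = 1/√(1 − 0.714²) = 1/√0.4902 = 1.428; Δt_3 = 1.428 × 96.9 = 138.4 days.
Leg 4: 107 days is already measured on the planet below.
Total: 11.20 + 270.8 + 138.4 + 107.0 days.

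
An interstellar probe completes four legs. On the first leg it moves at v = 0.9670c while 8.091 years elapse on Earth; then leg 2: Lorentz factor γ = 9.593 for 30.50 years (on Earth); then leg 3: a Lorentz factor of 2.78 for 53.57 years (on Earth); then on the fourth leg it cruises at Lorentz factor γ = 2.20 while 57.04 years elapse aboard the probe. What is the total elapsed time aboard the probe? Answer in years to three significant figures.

Leg 1: γ = 1/√(1 − 0.9670²) = 1/√0.06491 = 3.925; τ_1 = 8.091/3.925 = 2.061 years.
Leg 2: γ = 9.593; τ_2 = 30.50/9.593 = 3.179 years.
Leg 3: γ = 2.78; τ_3 = 53.57/2.780 = 19.27 years.
Leg 4: 57.04 years is already measured aboard the probe.
Total: 2.061 + 3.179 + 19.27 + 57.04 years.

τ = 81.6 years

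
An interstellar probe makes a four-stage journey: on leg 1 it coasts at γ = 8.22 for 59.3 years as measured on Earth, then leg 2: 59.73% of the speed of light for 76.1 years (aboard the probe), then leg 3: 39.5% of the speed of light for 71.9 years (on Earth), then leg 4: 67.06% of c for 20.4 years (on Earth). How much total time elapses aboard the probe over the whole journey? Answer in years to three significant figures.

Leg 1: γ = 8.22; τ_1 = 59.3/8.220 = 7.214 years.
Leg 2: 76.1 years is already measured aboard the probe.
Leg 3: β = 0.395; γ = 1/√(1 − 0.395²) = 1/√0.8440 = 1.089; τ_3 = 71.9/1.089 = 66.05 years.
Leg 4: β = 0.6706; γ = 1/√(1 − 0.6706²) = 1/√0.5503 = 1.348; τ_4 = 20.4/1.348 = 15.13 years.
Total: 7.214 + 76.10 + 66.05 + 15.13 years.

τ = 165 years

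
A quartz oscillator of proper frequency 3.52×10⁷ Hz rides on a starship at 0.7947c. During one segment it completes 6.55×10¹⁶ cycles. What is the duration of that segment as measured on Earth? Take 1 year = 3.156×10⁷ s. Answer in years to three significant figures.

Δt = 97.1 years

γ = 1/√(1 − 0.7947²) = 1/√0.3685 = 1.647
Proper time for N cycles: τ = N/f = 6.55×10¹⁶/(3.52×10⁷) = 1.861×10⁹ s = 58.96 years.
Lab-frame duration Δt = γτ = 1.647 × 58.96 = 97.13 years.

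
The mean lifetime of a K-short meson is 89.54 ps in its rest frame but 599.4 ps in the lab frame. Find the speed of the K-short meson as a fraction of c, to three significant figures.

γ = Δt/τ₀ = 599.4/89.54 = 6.694
β = √(1 − 1/γ²) = √(1 − 0.02232) = √0.9777

v = 0.989c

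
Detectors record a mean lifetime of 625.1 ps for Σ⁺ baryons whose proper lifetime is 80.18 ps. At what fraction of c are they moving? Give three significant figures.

β = 0.992

γ = Δt/τ₀ = 625.1/80.18 = 7.796
β = √(1 − 1/γ²) = √(1 − 0.01645) = √0.9835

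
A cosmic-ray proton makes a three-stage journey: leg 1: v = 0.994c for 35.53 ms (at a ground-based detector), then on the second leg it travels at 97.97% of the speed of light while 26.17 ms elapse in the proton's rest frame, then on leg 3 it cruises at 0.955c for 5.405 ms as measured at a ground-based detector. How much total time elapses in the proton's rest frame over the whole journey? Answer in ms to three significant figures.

τ = 31.7 ms

Leg 1: γ = 1/√(1 − 0.994²) = 1/√0.01196 = 9.142; τ_1 = 35.53/9.142 = 3.886 ms.
Leg 2: 26.17 ms is already measured in the proton's rest frame.
Leg 3: γ = 1/√(1 − 0.955²) = 1/√0.08798 = 3.371; τ_3 = 5.405/3.371 = 1.603 ms.
Total: 3.886 + 26.17 + 1.603 ms.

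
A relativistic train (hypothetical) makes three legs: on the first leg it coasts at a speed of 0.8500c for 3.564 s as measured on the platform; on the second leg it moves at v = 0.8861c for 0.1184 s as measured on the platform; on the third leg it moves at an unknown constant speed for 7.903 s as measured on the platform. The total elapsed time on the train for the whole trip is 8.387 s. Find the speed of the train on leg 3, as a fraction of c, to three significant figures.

β = 0.577

Leg 1: γ = 1/√(1 − 0.8500²) = 1/√0.2775 = 1.898; τ_1 = 3.564/1.898 = 1.877 s.
Leg 2: γ = 1/√(1 − 0.8861²) = 1/√0.2148 = 2.158; τ_2 = 0.1184/2.158 = 0.05488 s.
Leg 3: speed unknown; τ_3 = 7.903/γ_3.
Total proper time: 1.877 + 0.05488 + τ_3 = 8.387, so τ_3 = 8.387 − 1.932 = 6.455 s.
γ_3 = 7.903/6.455 = 1.224; β = √(1 − 1/γ²) = √0.3329.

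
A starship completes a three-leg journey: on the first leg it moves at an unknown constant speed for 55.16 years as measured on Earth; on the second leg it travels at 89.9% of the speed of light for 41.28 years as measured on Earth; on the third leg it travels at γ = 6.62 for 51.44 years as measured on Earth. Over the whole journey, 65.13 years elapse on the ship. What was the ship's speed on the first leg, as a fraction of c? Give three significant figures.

β = 0.702

Leg 1: speed unknown; τ_1 = 55.16/γ_1.
Leg 2: β = 0.899; γ = 1/√(1 − 0.899²) = 1/√0.1918 = 2.283; τ_2 = 41.28/2.283 = 18.08 years.
Leg 3: γ = 6.62; τ_3 = 51.44/6.620 = 7.770 years.
Total proper time: τ_1 + 18.08 + 7.770 = 65.13, so τ_1 = 65.13 − 25.85 = 39.28 years.
γ_1 = 55.16/39.28 = 1.404; β = √(1 − 1/γ²) = √0.4929.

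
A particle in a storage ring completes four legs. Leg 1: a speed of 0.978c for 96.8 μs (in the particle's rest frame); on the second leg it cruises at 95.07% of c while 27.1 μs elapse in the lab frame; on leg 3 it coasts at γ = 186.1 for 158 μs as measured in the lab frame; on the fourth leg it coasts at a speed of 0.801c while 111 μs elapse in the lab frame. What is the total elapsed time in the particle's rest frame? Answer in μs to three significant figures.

τ = 173 μs

Leg 1: 96.8 μs is already measured in the particle's rest frame.
Leg 2: β = 0.9507; γ = 1/√(1 − 0.9507²) = 1/√0.09617 = 3.225; τ_2 = 27.1/3.225 = 8.404 μs.
Leg 3: γ = 186.1; τ_3 = 158/186.1 = 0.8490 μs.
Leg 4: γ = 1/√(1 − 0.801²) = 1/√0.3584 = 1.670; τ_4 = 111/1.670 = 66.45 μs.
Total: 96.80 + 8.404 + 0.8490 + 66.45 μs.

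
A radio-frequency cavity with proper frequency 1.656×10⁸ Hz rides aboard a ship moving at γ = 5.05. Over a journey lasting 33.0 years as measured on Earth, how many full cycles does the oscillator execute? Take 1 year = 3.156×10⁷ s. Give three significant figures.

N = 3.42×10¹⁶

γ = 5.05
The oscillator's own cycle count is N = f × τ where τ is the proper time on the ship. τ = Δt/γ = 33.0/5.050 = 6.535 years = 2.062×10⁸ s.
N = 1.656×10⁸ × 2.062×10⁸ = 3.415×10¹⁶.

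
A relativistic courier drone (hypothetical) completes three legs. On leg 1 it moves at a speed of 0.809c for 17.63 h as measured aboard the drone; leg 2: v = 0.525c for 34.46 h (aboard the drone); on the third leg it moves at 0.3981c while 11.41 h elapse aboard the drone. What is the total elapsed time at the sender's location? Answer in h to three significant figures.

Leg 1: γ = 1/√(1 − 0.809²) = 1/√0.3455 = 1.701; Δt_1 = 1.701 × 17.63 = 29.99 h.
Leg 2: γ = 1/√(1 − 0.525²) = 1/√0.7244 = 1.175; Δt_2 = 1.175 × 34.46 = 40.49 h.
Leg 3: γ = 1/√(1 − 0.3981²) = 1/√0.8415 = 1.090; Δt_3 = 1.090 × 11.41 = 12.44 h.
Total: 29.99 + 40.49 + 12.44 h.

Δt = 82.9 h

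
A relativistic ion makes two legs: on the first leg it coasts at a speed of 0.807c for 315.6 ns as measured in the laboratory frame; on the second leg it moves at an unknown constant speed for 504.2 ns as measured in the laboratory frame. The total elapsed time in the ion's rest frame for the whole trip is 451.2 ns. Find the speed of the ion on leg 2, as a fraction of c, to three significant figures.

β = 0.851

Leg 1: γ = 1/√(1 − 0.807²) = 1/√0.3488 = 1.693; τ_1 = 315.6/1.693 = 186.4 ns.
Leg 2: speed unknown; τ_2 = 504.2/γ_2.
Total proper time: 186.4 + τ_2 = 451.2, so τ_2 = 451.2 − 186.4 = 264.8 ns.
γ_2 = 504.2/264.8 = 1.904; β = √(1 − 1/γ²) = √0.7241.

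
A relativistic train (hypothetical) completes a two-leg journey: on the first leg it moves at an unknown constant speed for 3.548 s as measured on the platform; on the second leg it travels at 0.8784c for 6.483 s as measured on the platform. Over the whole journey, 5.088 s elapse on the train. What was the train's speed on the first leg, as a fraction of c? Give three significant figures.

β = 0.828

Leg 1: speed unknown; τ_1 = 3.548/γ_1.
Leg 2: γ = 1/√(1 − 0.8784²) = 1/√0.2284 = 2.092; τ_2 = 6.483/2.092 = 3.098 s.
Total proper time: τ_1 + 3.098 = 5.088, so τ_1 = 5.088 − 3.098 = 1.990 s.
γ_1 = 3.548/1.990 = 1.783; β = √(1 − 1/γ²) = √0.6855.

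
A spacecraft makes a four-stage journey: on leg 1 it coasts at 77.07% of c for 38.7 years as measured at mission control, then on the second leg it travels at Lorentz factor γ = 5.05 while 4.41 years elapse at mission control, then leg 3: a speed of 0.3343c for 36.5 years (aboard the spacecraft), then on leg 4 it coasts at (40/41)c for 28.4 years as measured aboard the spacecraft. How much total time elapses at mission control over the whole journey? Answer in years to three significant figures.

Δt = 211 years

Leg 1: 38.7 years is already measured at mission control.
Leg 2: 4.41 years is already measured at mission control.
Leg 3: γ = 1/√(1 − 0.3343²) = 1/√0.8882 = 1.061; Δt_3 = 1.061 × 36.5 = 38.73 years.
Leg 4: γ = 1/√(1 − (40/41)²) = 41/9 ≈ 4.556; Δt_4 = 4.556 × 28.4 = 129.4 years.
Total: 38.70 + 4.410 + 38.73 + 129.4 years.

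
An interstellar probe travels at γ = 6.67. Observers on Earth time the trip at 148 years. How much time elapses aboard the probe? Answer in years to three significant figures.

γ = 6.67
The interval measured on Earth is the dilated one; the clock aboard the probe measures the proper time τ = Δt/γ = 148/6.670 years.

τ = 22.2 years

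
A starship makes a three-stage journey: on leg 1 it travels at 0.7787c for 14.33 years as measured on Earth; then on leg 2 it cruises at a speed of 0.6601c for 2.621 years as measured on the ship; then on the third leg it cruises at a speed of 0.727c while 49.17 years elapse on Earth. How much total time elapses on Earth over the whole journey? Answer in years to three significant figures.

Δt = 67.0 years

Leg 1: 14.33 years is already measured on Earth.
Leg 2: γ = 1/√(1 − 0.6601²) = 1/√0.5643 = 1.331; Δt_2 = 1.331 × 2.621 = 3.489 years.
Leg 3: 49.17 years is already measured on Earth.
Total: 14.33 + 3.489 + 49.17 years.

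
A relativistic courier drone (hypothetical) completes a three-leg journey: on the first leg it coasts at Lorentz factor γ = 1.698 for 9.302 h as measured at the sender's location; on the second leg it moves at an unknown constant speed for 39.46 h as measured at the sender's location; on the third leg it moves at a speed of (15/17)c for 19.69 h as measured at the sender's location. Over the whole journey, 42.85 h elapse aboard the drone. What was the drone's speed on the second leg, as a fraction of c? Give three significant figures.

β = 0.702

Leg 1: γ = 1.698; τ_1 = 9.302/1.698 = 5.478 h.
Leg 2: speed unknown; τ_2 = 39.46/γ_2.
Leg 3: γ = 1/√(1 − (15/17)²) = 17/8 = 2.125; τ_3 = 19.69/2.125 = 9.266 h.
Total proper time: 5.478 + τ_2 + 9.266 = 42.85, so τ_2 = 42.85 − 14.74 = 28.11 h.
γ_2 = 39.46/28.11 = 1.404; β = √(1 − 1/γ²) = √0.4927.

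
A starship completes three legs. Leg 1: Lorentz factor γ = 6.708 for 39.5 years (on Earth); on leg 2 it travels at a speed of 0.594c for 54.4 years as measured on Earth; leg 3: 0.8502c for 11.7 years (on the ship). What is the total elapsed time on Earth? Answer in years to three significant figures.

Δt = 116 years

Leg 1: 39.5 years is already measured on Earth.
Leg 2: 54.4 years is already measured on Earth.
Leg 3: γ = 1/√(1 − 0.8502²) = 1/√0.2772 = 1.899; Δt_3 = 1.899 × 11.7 = 22.22 years.
Total: 39.50 + 54.40 + 22.22 years.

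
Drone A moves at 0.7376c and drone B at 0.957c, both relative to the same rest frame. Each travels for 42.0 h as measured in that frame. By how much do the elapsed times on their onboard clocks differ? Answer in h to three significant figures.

|τ_A − τ_B| = 16.2 h

A: γ = 1/√(1 − 0.7376²) = 1/√0.4559 = 1.481; τ_A = 42.0/1.481 = 28.36 h.
B: γ = 1/√(1 − 0.957²) = 1/√0.08415 = 3.447; τ_B = 42.0/3.447 = 12.18 h.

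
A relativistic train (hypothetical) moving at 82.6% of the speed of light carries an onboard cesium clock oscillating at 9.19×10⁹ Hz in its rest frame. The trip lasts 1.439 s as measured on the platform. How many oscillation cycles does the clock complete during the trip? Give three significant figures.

β = 0.826; γ = 1/√(1 − 0.826²) = 1/√0.3177 = 1.774
The oscillator's own cycle count is N = f × τ where τ is the proper time on the train. τ = Δt/γ = 1.439/1.774 = 0.8111 s = 8.111×10⁻¹ s.
N = 9.19×10⁹ × 8.111×10⁻¹ = 7.454×10⁹.

N = 7.45×10⁹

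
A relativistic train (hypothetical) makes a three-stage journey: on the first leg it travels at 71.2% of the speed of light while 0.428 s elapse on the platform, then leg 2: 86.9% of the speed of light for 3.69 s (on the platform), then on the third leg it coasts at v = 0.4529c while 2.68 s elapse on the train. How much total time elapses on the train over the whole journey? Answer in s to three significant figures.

Leg 1: β = 0.712; γ = 1/√(1 − 0.712²) = 1/√0.4931 = 1.424; τ_1 = 0.428/1.424 = 0.3005 s.
Leg 2: β = 0.869; γ = 1/√(1 − 0.869²) = 1/√0.2448 = 2.021; τ_2 = 3.69/2.021 = 1.826 s.
Leg 3: 2.68 s is already measured on the train.
Total: 0.3005 + 1.826 + 2.680 s.

τ = 4.81 s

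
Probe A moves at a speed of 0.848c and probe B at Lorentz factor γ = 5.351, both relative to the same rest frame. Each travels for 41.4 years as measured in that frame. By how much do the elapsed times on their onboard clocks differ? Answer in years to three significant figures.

A: γ = 1/√(1 − 0.848²) = 1/√0.2809 = 1.887; τ_A = 41.4/1.887 = 21.94 years.
B: γ = 5.351; τ_B = 41.4/5.351 = 7.737 years.

|τ_A − τ_B| = 14.2 years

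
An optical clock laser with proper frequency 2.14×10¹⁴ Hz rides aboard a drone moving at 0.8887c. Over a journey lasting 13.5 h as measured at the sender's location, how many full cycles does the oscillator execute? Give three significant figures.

N = 4.77×10¹⁸

γ = 1/√(1 − 0.8887²) = 1/√0.2102 = 2.181
The oscillator's own cycle count is N = f × τ where τ is the proper time aboard the drone. τ = Δt/γ = 13.5/2.181 = 6.190 h = 2.228×10⁴ s.
N = 2.14×10¹⁴ × 2.228×10⁴ = 4.768×10¹⁸.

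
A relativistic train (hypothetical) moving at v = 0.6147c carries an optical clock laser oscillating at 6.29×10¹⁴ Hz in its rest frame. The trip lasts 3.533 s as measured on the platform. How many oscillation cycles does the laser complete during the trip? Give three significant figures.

N = 1.75×10¹⁵

γ = 1/√(1 − 0.6147²) = 1/√0.6221 = 1.268
The oscillator's own cycle count is N = f × τ where τ is the proper time on the train. τ = Δt/γ = 3.533/1.268 = 2.787 s = 2.787×10⁰ s.
N = 6.29×10¹⁴ × 2.787×10⁰ = 1.753×10¹⁵.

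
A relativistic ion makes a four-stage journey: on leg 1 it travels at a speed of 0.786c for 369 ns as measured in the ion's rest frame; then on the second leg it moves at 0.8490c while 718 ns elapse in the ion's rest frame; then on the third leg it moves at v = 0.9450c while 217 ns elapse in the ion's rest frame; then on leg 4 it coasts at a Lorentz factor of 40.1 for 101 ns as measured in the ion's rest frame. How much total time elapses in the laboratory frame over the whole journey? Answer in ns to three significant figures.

Leg 1: γ = 1/√(1 − 0.786²) = 1/√0.3822 = 1.618; Δt_1 = 1.618 × 369 = 596.9 ns.
Leg 2: γ = 1/√(1 − 0.8490²) = 1/√0.2792 = 1.893; Δt_2 = 1.893 × 718 = 1359 ns.
Leg 3: γ = 1/√(1 − 0.9450²) = 1/√0.1070 = 3.057; Δt_3 = 3.057 × 217 = 663.5 ns.
Leg 4: γ = 40.1; Δt_4 = 40.10 × 101 = 4050 ns.
Total: 596.9 + 1359 + 663.5 + 4050 ns.

Δt = 6670 ns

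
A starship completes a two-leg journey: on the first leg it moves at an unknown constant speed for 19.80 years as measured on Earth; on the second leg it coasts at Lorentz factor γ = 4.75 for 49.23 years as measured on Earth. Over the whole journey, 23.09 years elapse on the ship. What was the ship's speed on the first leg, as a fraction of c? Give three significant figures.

Leg 1: speed unknown; τ_1 = 19.80/γ_1.
Leg 2: γ = 4.75; τ_2 = 49.23/4.750 = 10.36 years.
Total proper time: τ_1 + 10.36 = 23.09, so τ_1 = 23.09 − 10.36 = 12.73 years.
γ_1 = 19.80/12.73 = 1.556; β = √(1 − 1/γ²) = √0.5869.

β = 0.766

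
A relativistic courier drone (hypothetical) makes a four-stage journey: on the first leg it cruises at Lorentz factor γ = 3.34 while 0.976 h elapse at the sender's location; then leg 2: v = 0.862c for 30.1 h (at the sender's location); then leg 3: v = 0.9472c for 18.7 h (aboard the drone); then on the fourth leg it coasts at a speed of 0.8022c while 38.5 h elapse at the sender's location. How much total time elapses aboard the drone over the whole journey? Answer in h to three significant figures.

τ = 57.2 h

Leg 1: γ = 3.34; τ_1 = 0.976/3.340 = 0.2922 h.
Leg 2: γ = 1/√(1 − 0.862²) = 1/√0.2570 = 1.973; τ_2 = 30.1/1.973 = 15.26 h.
Leg 3: 18.7 h is already measured aboard the drone.
Leg 4: γ = 1/√(1 − 0.8022²) = 1/√0.3565 = 1.675; τ_4 = 38.5/1.675 = 22.99 h.
Total: 0.2922 + 15.26 + 18.70 + 22.99 h.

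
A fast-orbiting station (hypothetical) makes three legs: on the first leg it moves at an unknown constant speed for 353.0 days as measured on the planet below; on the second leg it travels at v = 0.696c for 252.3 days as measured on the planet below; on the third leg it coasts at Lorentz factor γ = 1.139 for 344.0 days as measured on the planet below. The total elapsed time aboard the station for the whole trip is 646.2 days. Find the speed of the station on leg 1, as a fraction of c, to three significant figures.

Leg 1: speed unknown; τ_1 = 353.0/γ_1.
Leg 2: γ = 1/√(1 − 0.696²) = 1/√0.5156 = 1.393; τ_2 = 252.3/1.393 = 181.2 days.
Leg 3: γ = 1.139; τ_3 = 344.0/1.139 = 302.0 days.
Total proper time: τ_1 + 181.2 + 302.0 = 646.2, so τ_1 = 646.2 − 483.2 = 163.0 days.
γ_1 = 353.0/163.0 = 2.165; β = √(1 − 1/γ²) = √0.7867.

β = 0.887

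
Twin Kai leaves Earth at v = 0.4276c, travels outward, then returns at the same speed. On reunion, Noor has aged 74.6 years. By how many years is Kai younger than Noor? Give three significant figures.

Δt − τ = 7.16 years

γ = 1/√(1 − 0.4276²) = 1/√0.8172 = 1.106
Kai's elapsed proper time: τ = 74.6/1.106 = 67.44 years.
Age gap = Δt − τ = 74.6 − 67.44 years.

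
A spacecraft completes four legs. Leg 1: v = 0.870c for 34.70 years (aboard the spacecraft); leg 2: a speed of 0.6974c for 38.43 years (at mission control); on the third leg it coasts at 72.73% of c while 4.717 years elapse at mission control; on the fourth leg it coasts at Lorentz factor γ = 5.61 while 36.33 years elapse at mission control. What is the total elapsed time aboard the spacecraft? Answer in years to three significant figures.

Leg 1: 34.70 years is already measured aboard the spacecraft.
Leg 2: γ = 1/√(1 − 0.6974²) = 1/√0.5136 = 1.395; τ_2 = 38.43/1.395 = 27.54 years.
Leg 3: β = 0.7273; γ = 1/√(1 − 0.7273²) = 1/√0.4710 = 1.457; τ_3 = 4.717/1.457 = 3.237 years.
Leg 4: γ = 5.61; τ_4 = 36.33/5.610 = 6.476 years.
Total: 34.70 + 27.54 + 3.237 + 6.476 years.

τ = 72.0 years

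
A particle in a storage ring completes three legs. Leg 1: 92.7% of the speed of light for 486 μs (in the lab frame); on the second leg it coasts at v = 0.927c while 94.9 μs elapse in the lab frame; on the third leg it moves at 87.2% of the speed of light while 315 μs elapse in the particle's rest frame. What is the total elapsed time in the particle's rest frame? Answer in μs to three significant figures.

Leg 1: β = 0.927; γ = 1/√(1 − 0.927²) = 1/√0.1407 = 2.666; τ_1 = 486/2.666 = 182.3 μs.
Leg 2: γ = 1/√(1 − 0.927²) = 1/√0.1407 = 2.666; τ_2 = 94.9/2.666 = 35.59 μs.
Leg 3: 315 μs is already measured in the particle's rest frame.
Total: 182.3 + 35.59 + 315.0 μs.

τ = 533 μs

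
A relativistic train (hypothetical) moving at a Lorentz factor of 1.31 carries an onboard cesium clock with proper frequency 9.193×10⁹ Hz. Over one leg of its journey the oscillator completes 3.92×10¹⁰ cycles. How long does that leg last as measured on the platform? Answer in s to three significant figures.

Δt = 5.59 s

γ = 1.31
Proper time for N cycles: τ = N/f = 3.92×10¹⁰/(9.193×10⁹) = 4.264×10⁰ s = 4.264 s.
Lab-frame duration Δt = γτ = 1.310 × 4.264 = 5.586 s.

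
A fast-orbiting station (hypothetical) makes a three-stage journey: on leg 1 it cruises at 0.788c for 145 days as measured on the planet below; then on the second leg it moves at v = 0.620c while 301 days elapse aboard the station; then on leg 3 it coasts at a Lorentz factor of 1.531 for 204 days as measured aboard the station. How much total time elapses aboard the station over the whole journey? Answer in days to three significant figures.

Leg 1: γ = 1/√(1 − 0.788²) = 1/√0.3791 = 1.624; τ_1 = 145/1.624 = 89.27 days.
Leg 2: 301 days is already measured aboard the station.
Leg 3: 204 days is already measured aboard the station.
Total: 89.27 + 301.0 + 204.0 days.

τ = 594 days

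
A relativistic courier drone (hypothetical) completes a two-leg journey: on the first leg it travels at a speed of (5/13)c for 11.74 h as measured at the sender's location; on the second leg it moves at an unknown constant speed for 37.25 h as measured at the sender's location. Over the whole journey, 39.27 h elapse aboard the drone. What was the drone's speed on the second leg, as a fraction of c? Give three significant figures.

β = 0.646

Leg 1: γ = 1/√(1 − (5/13)²) = 13/12 ≈ 1.083; τ_1 = 11.74/1.083 = 10.84 h.
Leg 2: speed unknown; τ_2 = 37.25/γ_2.
Total proper time: 10.84 + τ_2 = 39.27, so τ_2 = 39.27 − 10.84 = 28.43 h.
γ_2 = 37.25/28.43 = 1.310; β = √(1 − 1/γ²) = √0.4174.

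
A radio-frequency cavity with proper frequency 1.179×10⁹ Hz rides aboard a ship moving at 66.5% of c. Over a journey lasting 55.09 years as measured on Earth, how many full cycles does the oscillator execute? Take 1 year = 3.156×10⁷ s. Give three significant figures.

N = 1.53×10¹⁸

β = 0.665; γ = 1/√(1 − 0.665²) = 1/√0.5578 = 1.339
The oscillator's own cycle count is N = f × τ where τ is the proper time on the ship. τ = Δt/γ = 55.09/1.339 = 41.14 years = 1.298×10⁹ s.
N = 1.179×10⁹ × 1.298×10⁹ = 1.531×10¹⁸.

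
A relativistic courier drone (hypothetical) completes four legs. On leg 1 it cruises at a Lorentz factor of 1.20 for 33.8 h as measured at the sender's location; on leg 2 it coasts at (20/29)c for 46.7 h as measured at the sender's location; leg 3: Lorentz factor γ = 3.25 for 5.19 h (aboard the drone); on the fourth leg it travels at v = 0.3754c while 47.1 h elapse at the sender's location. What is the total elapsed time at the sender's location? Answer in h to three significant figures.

Leg 1: 33.8 h is already measured at the sender's location.
Leg 2: 46.7 h is already measured at the sender's location.
Leg 3: γ = 3.25; Δt_3 = 3.250 × 5.19 = 16.87 h.
Leg 4: 47.1 h is already measured at the sender's location.
Total: 33.80 + 46.70 + 16.87 + 47.10 h.

Δt = 144 h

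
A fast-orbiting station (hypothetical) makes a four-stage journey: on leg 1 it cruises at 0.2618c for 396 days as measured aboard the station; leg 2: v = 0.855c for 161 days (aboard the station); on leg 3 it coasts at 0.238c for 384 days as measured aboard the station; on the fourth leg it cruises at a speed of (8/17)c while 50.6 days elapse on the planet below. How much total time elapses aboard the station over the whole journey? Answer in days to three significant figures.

τ = 986 days

Leg 1: 396 days is already measured aboard the station.
Leg 2: 161 days is already measured aboard the station.
Leg 3: 384 days is already measured aboard the station.
Leg 4: γ = 1/√(1 − (8/17)²) = 17/15 ≈ 1.133; τ_4 = 50.6/1.133 = 44.65 days.
Total: 396.0 + 161.0 + 384.0 + 44.65 days.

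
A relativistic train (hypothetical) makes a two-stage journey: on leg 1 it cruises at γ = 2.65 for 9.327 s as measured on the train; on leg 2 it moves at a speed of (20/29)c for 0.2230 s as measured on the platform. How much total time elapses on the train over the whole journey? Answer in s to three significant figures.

Leg 1: 9.327 s is already measured on the train.
Leg 2: γ = 1/√(1 − (20/29)²) = 29/21 ≈ 1.381; τ_2 = 0.2230/1.381 = 0.1615 s.
Total: 9.327 + 0.1615 s.

τ = 9.49 s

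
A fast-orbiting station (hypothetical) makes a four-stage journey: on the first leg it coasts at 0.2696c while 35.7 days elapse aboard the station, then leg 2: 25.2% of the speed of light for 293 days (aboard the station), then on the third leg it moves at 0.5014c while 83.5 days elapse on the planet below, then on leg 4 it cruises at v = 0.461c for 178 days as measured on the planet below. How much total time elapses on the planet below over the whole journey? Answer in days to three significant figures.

Δt = 601 days

Leg 1: γ = 1/√(1 − 0.2696²) = 1/√0.9273 = 1.038; Δt_1 = 1.038 × 35.7 = 37.07 days.
Leg 2: β = 0.252; γ = 1/√(1 − 0.252²) = 1/√0.9365 = 1.033; Δt_2 = 1.033 × 293 = 302.8 days.
Leg 3: 83.5 days is already measured on the planet below.
Leg 4: 178 days is already measured on the planet below.
Total: 37.07 + 302.8 + 83.50 + 178.0 days.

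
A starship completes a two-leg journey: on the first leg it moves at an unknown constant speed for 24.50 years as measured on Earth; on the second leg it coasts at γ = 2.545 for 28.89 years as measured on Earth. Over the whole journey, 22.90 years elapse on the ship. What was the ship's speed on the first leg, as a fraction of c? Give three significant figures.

Leg 1: speed unknown; τ_1 = 24.50/γ_1.
Leg 2: γ = 2.545; τ_2 = 28.89/2.545 = 11.35 years.
Total proper time: τ_1 + 11.35 = 22.90, so τ_1 = 22.90 − 11.35 = 11.55 years.
γ_1 = 24.50/11.55 = 2.122; β = √(1 − 1/γ²) = √0.7778.

β = 0.882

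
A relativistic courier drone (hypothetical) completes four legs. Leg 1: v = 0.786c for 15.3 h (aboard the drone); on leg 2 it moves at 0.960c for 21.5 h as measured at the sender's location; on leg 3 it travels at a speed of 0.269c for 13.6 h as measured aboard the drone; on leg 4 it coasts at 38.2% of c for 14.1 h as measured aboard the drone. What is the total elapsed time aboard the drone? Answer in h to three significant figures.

Leg 1: 15.3 h is already measured aboard the drone.
Leg 2: γ = 1/√(1 − 0.960²) = 25/7 ≈ 3.571; τ_2 = 21.5/3.571 = 6.020 h.
Leg 3: 13.6 h is already measured aboard the drone.
Leg 4: 14.1 h is already measured aboard the drone.
Total: 15.30 + 6.020 + 13.60 + 14.10 h.

τ = 49.0 h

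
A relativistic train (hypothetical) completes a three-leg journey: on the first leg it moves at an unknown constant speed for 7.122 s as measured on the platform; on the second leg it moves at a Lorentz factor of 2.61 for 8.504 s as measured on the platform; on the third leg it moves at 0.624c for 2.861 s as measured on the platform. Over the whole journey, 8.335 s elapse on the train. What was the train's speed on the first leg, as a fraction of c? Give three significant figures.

Leg 1: speed unknown; τ_1 = 7.122/γ_1.
Leg 2: γ = 2.61; τ_2 = 8.504/2.610 = 3.258 s.
Leg 3: γ = 1/√(1 − 0.624²) = 1/√0.6106 = 1.280; τ_3 = 2.861/1.280 = 2.236 s.
Total proper time: τ_1 + 3.258 + 2.236 = 8.335, so τ_1 = 8.335 − 5.494 = 2.841 s.
γ_1 = 7.122/2.841 = 2.507; β = √(1 − 1/γ²) = √0.8409.

β = 0.917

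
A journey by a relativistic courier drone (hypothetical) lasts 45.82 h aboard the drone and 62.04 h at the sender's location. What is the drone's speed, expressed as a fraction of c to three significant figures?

β = 0.674

The proper time is measured aboard the drone (both events occur at the drone's location); Δt is measured at the sender's location. γ = Δt/τ = 62.04/45.82 = 1.354.
β = √(1 − 1/γ²) = √(1 − 0.5455) = √0.4545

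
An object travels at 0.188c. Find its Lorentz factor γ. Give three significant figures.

γ = 1/√(1 − 0.188²) = 1/√0.9647 = 1.018

γ = 1.02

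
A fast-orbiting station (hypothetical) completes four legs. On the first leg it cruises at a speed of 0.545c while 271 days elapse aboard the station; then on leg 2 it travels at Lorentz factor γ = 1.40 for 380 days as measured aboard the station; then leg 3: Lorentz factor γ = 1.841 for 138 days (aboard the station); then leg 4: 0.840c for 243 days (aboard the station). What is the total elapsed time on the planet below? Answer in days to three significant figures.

Leg 1: γ = 1/√(1 − 0.545²) = 1/√0.7030 = 1.193; Δt_1 = 1.193 × 271 = 323.2 days.
Leg 2: γ = 1.40; Δt_2 = 1.400 × 380 = 532.0 days.
Leg 3: γ = 1.841; Δt_3 = 1.841 × 138 = 254.1 days.
Leg 4: γ = 1/√(1 − 0.840²) = 1/√0.2944 = 1.843; Δt_4 = 1.843 × 243 = 447.9 days.
Total: 323.2 + 532.0 + 254.1 + 447.9 days.

Δt = 1560 days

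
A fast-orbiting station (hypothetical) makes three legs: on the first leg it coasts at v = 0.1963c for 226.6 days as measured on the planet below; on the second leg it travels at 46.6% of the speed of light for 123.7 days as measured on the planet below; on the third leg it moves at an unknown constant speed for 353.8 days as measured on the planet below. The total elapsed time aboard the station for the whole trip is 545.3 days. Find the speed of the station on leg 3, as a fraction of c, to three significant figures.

Leg 1: γ = 1/√(1 − 0.1963²) = 1/√0.9615 = 1.020; τ_1 = 226.6/1.020 = 222.2 days.
Leg 2: β = 0.466; γ = 1/√(1 − 0.466²) = 1/√0.7828 = 1.130; τ_2 = 123.7/1.130 = 109.4 days.
Leg 3: speed unknown; τ_3 = 353.8/γ_3.
Total proper time: 222.2 + 109.4 + τ_3 = 545.3, so τ_3 = 545.3 − 331.6 = 213.7 days.
γ_3 = 353.8/213.7 = 1.656; β = √(1 − 1/γ²) = √0.6353.

β = 0.797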